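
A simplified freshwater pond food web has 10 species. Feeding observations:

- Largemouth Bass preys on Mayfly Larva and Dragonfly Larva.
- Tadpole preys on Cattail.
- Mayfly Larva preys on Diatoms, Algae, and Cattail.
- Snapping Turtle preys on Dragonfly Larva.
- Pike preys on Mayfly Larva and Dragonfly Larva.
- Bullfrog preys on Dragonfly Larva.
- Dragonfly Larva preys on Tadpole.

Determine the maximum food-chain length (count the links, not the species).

3 links

One longest chain: Cattail → Tadpole → Dragonfly Larva → Bullfrog.
It has 4 species and 3 links.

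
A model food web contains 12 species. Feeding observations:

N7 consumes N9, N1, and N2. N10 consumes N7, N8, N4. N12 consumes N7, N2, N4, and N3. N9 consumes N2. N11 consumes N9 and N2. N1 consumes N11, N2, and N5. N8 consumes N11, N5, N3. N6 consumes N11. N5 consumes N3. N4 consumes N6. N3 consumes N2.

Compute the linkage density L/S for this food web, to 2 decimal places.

L/S = 1.92

There are L = 23 links among S = 12 species.
L/S = 23/12 = 1.9167 ≈ 1.92.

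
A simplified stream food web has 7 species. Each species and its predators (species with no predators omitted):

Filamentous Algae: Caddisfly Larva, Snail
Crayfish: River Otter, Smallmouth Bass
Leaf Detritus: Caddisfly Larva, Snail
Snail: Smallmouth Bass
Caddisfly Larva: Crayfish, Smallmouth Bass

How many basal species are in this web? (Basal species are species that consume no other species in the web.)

Basal species (no prey listed): Leaf Detritus, Filamentous Algae.
Count: 2.

2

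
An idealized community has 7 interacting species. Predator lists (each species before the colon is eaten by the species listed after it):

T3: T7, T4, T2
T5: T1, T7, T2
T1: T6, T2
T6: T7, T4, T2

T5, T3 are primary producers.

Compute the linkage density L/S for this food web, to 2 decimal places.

There are L = 11 links among S = 7 species.
L/S = 11/7 = 1.5714 ≈ 1.57.

L/S = 1.57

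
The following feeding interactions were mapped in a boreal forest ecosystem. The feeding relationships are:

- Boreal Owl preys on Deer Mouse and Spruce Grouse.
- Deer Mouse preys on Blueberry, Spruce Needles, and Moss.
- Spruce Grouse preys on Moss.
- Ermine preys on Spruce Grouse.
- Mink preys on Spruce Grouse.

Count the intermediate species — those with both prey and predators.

2

Intermediate species (has both prey and predators): Spruce Grouse, Deer Mouse.
Count: 2.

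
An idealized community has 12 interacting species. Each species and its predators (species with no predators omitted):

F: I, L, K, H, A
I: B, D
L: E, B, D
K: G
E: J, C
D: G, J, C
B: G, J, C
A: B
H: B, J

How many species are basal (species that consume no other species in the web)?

1

Basal species (no prey listed): F.
Count: 1.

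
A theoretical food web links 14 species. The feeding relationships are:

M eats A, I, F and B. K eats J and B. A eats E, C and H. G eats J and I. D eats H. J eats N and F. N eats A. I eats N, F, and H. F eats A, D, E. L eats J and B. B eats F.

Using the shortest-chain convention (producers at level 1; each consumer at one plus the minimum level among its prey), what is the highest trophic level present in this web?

Producers (level 1): H, C, E.
Following each consumer down to its lowest-level prey: E → F → J → K (levels 1 through 4).
All prey of K (J 3, B 3) are at level 3 or above, so K is at level 1 + 3 = 4.
Every consumer has at least one prey at level 3 or below, so none exceeds level 4.

4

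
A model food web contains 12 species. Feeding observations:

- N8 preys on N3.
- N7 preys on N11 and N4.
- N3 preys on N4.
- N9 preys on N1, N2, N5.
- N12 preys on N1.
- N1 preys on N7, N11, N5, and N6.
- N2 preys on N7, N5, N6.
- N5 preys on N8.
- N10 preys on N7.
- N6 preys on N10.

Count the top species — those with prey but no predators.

2

Top species (has prey, but nothing eats it): N9, N12.
Count: 2.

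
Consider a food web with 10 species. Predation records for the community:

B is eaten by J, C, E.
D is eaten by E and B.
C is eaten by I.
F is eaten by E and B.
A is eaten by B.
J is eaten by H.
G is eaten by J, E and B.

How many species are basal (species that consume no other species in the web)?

4

Basal species (no prey listed): A, F, D, G.
Count: 4.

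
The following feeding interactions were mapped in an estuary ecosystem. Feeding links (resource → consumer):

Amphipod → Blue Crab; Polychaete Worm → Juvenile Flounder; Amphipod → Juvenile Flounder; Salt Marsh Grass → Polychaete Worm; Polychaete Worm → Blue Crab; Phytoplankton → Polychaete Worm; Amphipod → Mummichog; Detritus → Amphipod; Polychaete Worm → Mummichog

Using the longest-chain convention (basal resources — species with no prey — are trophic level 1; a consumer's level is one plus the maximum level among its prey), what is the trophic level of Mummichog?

Detritus has no prey (basal) → level 1.
Amphipod eats Detritus → level 2.
Mummichog eats Amphipod (level 2); other prey at levels: Polychaete Worm 2 → level 3.

Trophic level 3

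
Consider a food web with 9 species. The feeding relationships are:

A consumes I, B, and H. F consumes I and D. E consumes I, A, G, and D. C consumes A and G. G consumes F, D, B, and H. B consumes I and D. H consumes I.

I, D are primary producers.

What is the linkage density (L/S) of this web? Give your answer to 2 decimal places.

There are L = 18 links among S = 9 species.
L/S = 18/9 = 2.0000 ≈ 2.00.

L/S = 2.00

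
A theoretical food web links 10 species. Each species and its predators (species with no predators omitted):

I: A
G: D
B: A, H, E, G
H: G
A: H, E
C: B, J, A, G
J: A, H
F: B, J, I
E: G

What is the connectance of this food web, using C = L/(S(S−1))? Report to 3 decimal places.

The web has S = 10 species and L = 19 feeding links.
C = L / (S(S−1)) = 19 / 90 = 0.2111 ≈ 0.211.

C = 0.211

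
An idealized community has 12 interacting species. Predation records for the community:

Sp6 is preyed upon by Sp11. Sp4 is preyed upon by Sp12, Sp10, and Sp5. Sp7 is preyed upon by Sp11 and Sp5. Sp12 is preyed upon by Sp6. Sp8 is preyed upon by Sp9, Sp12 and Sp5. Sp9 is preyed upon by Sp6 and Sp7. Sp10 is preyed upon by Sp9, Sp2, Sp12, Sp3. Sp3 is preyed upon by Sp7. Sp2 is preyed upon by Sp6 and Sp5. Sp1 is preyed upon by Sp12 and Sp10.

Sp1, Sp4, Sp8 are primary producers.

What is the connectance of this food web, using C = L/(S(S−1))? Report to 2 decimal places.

C = 0.16

The web has S = 12 species and L = 21 feeding links.
C = L / (S(S−1)) = 21 / 132 = 0.1591 ≈ 0.16.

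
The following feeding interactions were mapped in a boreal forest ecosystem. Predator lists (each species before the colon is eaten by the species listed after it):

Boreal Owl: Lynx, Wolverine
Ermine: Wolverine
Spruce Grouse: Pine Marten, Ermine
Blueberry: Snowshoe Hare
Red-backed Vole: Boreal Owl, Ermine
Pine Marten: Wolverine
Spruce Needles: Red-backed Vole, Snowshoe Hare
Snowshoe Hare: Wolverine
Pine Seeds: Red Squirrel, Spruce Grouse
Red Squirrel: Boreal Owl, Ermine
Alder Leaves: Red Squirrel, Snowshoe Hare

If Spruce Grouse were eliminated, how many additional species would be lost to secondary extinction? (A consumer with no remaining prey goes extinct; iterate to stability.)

Remove Spruce Grouse.
Round 1: Pine Marten (all prey gone) → extinct.
No further losses. Total secondary extinctions: 1.

1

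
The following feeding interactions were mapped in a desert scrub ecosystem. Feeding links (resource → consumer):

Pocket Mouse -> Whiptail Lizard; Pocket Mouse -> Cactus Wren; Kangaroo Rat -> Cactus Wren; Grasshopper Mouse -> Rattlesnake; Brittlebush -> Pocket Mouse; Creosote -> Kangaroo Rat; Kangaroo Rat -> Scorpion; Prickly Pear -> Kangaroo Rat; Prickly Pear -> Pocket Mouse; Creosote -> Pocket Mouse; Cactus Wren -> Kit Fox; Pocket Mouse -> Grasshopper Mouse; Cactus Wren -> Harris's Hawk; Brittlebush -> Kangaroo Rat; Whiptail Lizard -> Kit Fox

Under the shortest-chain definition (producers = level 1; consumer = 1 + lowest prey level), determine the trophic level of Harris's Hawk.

Prickly Pear is a producer → level 1.
Kangaroo Rat eats Prickly Pear → level 2.
Cactus Wren eats Kangaroo Rat → level 3.
Harris's Hawk eats Cactus Wren → level 4.
No prey of Harris's Hawk is below level 3, so 4 is the minimum.

Trophic level 4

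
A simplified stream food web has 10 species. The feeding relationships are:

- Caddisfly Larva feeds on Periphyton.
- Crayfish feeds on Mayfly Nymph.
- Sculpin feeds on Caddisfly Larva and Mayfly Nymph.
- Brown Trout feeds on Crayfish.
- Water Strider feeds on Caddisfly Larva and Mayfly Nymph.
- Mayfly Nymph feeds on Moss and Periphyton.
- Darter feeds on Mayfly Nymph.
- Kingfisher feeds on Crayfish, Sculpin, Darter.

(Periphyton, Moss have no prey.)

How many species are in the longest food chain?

One longest chain: Periphyton → Mayfly Nymph → Darter → Kingfisher.
It has 4 species and 3 links.

4 species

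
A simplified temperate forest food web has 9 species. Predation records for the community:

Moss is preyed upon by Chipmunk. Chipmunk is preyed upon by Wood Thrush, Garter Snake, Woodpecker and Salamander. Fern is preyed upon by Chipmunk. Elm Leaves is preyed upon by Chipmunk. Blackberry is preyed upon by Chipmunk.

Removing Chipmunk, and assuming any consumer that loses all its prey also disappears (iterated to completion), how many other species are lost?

4

Remove Chipmunk.
Round 1: Wood Thrush (all prey gone), Garter Snake (all prey gone), Woodpecker (all prey gone), Salamander (all prey gone) → extinct.
No further losses. Total secondary extinctions: 4.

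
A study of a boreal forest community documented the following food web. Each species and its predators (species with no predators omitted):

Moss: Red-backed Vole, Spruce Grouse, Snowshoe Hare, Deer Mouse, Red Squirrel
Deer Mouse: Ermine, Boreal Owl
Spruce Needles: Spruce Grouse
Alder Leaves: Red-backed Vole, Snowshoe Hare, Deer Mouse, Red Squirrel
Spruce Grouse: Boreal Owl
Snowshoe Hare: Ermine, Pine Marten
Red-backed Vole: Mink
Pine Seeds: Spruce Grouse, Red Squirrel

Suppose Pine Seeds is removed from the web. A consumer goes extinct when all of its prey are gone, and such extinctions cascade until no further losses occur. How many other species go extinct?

Remove Pine Seeds.
Every predator of it retains at least one other prey: Spruce Grouse still has Spruce Needles, Moss; Red Squirrel still has Alder Leaves, Moss.
No consumer loses all prey, so no secondary extinctions occur.

0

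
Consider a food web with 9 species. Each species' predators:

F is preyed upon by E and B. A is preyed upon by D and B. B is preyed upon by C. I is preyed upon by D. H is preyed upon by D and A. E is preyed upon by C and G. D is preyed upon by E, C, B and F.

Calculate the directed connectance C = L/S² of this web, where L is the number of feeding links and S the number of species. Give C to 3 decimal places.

The web has S = 9 species and L = 14 feeding links.
C = L / S² = 14 / 81 = 0.1728 ≈ 0.173.

C = 0.173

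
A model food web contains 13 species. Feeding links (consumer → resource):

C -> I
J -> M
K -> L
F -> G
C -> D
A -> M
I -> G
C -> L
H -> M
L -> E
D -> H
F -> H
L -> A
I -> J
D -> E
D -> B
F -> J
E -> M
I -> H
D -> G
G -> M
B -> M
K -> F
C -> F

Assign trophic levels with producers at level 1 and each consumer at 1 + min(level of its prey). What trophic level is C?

M is a producer → level 1.
G eats M → level 2.
F eats G → level 3.
C eats F → level 4.
No prey of C is below level 3, so 4 is the minimum.

Trophic level 4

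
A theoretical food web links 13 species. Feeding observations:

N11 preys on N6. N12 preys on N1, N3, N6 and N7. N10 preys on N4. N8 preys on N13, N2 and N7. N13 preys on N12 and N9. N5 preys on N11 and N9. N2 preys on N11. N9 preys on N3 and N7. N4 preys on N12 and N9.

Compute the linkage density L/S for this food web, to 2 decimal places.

There are L = 18 links among S = 13 species.
L/S = 18/13 = 1.3846 ≈ 1.38.

L/S = 1.38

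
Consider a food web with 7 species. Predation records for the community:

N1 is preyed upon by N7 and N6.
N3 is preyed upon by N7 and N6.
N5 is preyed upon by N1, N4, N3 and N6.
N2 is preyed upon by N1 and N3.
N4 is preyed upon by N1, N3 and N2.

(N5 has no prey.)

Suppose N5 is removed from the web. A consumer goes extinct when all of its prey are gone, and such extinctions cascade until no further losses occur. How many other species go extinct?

6

Remove N5.
Round 1: N4 (all prey gone) → extinct.
Round 2: N2 (all prey gone) → extinct.
Round 3: N3 (all prey gone), N1 (all prey gone) → extinct.
Round 4: N7 (all prey gone), N6 (all prey gone) → extinct.
No further losses. Total secondary extinctions: 6.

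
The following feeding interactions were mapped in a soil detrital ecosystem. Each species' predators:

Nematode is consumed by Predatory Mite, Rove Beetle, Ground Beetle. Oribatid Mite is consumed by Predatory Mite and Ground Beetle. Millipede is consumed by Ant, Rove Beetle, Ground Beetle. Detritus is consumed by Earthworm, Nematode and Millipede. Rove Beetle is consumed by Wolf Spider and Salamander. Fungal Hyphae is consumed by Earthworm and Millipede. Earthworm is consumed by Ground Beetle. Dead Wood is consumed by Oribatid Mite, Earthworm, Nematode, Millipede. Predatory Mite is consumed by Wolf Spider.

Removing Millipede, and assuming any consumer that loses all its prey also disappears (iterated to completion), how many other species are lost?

1

Remove Millipede.
Round 1: Ant (all prey gone) → extinct.
No further losses. Total secondary extinctions: 1.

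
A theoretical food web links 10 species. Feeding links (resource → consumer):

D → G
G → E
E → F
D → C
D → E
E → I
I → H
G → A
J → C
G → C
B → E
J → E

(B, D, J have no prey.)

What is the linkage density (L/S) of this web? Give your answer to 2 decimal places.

L/S = 1.20

There are L = 12 links among S = 10 species.
L/S = 12/10 = 1.2000 ≈ 1.20.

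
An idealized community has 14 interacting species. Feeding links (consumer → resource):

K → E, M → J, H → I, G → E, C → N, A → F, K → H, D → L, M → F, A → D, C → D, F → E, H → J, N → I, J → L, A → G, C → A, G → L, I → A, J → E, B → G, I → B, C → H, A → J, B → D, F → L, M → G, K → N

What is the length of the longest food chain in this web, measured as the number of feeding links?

5 links

One longest chain: L → D → B → I → N → K.
It has 6 species and 5 links.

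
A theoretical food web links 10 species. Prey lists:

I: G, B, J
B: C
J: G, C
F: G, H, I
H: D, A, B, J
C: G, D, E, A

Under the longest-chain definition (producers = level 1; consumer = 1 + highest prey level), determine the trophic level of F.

Trophic level 5

G is a producer → level 1.
C eats G (level 1); other prey at levels: D 1, E 1, A 1 → level 2.
B eats C → level 3.
I eats B (level 3); other prey at levels: G 1, J 3 → level 4.
F eats I (level 4); other prey at levels: G 1, H 4 → level 5.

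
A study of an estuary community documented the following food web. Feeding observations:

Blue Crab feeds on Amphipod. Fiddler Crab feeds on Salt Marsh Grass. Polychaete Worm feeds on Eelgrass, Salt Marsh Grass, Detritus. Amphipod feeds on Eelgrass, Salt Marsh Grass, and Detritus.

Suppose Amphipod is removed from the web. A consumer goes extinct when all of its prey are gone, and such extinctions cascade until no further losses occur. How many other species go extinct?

1

Remove Amphipod.
Round 1: Blue Crab (all prey gone) → extinct.
No further losses. Total secondary extinctions: 1.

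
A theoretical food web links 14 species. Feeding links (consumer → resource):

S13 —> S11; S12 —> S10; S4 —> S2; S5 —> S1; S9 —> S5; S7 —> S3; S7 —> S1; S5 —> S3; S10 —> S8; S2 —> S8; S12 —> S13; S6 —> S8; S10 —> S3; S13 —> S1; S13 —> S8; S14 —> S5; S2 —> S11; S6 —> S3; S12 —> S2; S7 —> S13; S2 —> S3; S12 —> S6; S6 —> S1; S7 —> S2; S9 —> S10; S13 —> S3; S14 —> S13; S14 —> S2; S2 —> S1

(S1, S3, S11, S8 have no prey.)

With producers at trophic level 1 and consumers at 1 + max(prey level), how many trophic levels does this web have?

Producers (level 1): S1, S3, S11, S8.
S1 → S2 → S7 gives S7 level 3.
No species has a prey at level 3, so no species reaches level 4.

3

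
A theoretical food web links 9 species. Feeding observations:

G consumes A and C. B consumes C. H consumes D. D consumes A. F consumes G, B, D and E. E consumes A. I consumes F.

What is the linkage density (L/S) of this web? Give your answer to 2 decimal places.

L/S = 1.22

There are L = 11 links among S = 9 species.
L/S = 11/9 = 1.2222 ≈ 1.22.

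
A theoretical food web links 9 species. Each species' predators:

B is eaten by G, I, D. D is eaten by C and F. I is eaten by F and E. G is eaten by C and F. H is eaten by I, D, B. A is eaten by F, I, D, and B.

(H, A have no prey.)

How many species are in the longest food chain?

One longest chain: H → B → G → F.
It has 4 species and 3 links.

4 species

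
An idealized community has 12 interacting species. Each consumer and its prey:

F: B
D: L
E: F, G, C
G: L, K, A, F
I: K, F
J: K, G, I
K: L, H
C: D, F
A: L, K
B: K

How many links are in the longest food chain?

5 links

One longest chain: L → K → B → F → I → J.
It has 6 species and 5 links.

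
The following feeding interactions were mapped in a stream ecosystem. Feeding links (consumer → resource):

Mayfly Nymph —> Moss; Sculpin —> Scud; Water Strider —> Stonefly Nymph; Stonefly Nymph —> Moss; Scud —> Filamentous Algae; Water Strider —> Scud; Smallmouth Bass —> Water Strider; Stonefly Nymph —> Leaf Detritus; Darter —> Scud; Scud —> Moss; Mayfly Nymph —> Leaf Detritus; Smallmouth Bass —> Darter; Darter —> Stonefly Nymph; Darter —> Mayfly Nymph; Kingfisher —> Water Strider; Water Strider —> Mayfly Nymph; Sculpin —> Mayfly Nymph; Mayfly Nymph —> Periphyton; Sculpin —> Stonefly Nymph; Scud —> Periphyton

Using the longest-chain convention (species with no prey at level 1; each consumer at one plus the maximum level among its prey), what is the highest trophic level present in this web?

Basal resources (level 1): Periphyton, Leaf Detritus, Moss, Filamentous Algae.
Periphyton → Mayfly Nymph → Water Strider → Kingfisher gives Kingfisher level 4.
No species has a prey at level 4, so no species reaches level 5.

4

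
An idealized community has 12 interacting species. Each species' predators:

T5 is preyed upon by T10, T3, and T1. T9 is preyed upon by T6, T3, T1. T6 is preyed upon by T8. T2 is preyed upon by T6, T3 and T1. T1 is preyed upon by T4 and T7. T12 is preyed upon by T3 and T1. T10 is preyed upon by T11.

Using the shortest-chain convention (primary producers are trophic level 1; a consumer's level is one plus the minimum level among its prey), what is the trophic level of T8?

T2 is a producer → level 1.
T6 eats T2 → level 2.
T8 eats T6 → level 3.
No prey of T8 is below level 2, so 3 is the minimum.

Trophic level 3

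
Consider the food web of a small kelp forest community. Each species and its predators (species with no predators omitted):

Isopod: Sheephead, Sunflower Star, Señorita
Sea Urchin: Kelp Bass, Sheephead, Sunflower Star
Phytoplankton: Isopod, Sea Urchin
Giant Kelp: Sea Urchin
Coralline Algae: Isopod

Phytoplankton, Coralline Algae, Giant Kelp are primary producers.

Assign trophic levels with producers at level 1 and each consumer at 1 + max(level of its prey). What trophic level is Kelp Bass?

Trophic level 3

Phytoplankton is a producer → level 1.
Sea Urchin eats Phytoplankton (level 1); other prey at levels: Giant Kelp 1 → level 2.
Kelp Bass eats Sea Urchin → level 3.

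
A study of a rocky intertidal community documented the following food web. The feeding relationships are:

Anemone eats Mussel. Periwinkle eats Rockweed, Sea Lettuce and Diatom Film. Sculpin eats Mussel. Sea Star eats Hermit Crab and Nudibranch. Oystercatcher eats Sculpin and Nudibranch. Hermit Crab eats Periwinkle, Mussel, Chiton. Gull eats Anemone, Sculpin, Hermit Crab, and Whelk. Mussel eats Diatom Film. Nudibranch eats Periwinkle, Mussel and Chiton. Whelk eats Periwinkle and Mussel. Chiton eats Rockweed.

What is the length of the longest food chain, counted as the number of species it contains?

4 species

One longest chain: Diatom Film → Mussel → Nudibranch → Sea Star.
It has 4 species and 3 links.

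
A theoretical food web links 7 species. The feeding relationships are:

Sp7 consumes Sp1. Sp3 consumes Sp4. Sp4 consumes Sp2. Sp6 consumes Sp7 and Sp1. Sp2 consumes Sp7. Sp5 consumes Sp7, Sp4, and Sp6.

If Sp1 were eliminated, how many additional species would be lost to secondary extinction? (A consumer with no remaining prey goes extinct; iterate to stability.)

6

Remove Sp1.
Round 1: Sp7 (all prey gone) → extinct.
Round 2: Sp2 (all prey gone), Sp6 (all prey gone) → extinct.
Round 3: Sp4 (all prey gone) → extinct.
Round 4: Sp5 (all prey gone), Sp3 (all prey gone) → extinct.
No further losses. Total secondary extinctions: 6.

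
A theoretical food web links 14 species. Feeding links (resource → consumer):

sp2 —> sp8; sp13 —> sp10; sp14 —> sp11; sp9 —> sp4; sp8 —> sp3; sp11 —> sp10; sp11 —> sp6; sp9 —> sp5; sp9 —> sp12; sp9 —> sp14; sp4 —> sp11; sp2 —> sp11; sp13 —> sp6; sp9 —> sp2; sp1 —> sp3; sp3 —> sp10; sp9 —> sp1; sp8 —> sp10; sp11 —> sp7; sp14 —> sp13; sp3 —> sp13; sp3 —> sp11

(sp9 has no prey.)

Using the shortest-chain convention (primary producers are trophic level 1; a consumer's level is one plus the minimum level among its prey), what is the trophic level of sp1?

sp9 is a producer → level 1.
sp1 eats sp9 → level 2.

Trophic level 2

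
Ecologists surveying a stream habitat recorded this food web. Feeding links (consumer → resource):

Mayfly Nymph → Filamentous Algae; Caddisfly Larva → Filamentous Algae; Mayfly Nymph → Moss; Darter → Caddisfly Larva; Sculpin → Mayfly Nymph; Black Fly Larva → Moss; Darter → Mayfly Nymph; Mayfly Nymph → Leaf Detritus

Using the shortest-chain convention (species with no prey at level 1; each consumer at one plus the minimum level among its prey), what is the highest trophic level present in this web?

Basal resources (level 1): Filamentous Algae, Moss, Leaf Detritus.
Following each consumer down to its lowest-level prey: Filamentous Algae → Mayfly Nymph → Darter (levels 1 through 3).
All prey of Darter (Mayfly Nymph 2, Caddisfly Larva 2) are at level 2 or above, so Darter is at level 1 + 2 = 3.
Every consumer has at least one prey at level 2 or below, so none exceeds level 3.

3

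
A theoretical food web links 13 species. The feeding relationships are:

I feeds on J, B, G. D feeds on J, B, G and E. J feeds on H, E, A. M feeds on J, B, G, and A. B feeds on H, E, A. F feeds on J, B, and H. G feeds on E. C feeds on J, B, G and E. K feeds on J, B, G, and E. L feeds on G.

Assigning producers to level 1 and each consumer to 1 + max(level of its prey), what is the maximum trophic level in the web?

Producers (level 1): E, A, H.
E → G → D gives D level 3.
No species has a prey at level 3, so no species reaches level 4.

3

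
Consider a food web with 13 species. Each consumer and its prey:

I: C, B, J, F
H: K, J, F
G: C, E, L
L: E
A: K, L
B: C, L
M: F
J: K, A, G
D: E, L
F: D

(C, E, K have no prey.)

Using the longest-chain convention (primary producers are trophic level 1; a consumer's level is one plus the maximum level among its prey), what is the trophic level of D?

E is a producer → level 1.
L eats E → level 2.
D eats L (level 2); other prey at levels: E 1 → level 3.

Trophic level 3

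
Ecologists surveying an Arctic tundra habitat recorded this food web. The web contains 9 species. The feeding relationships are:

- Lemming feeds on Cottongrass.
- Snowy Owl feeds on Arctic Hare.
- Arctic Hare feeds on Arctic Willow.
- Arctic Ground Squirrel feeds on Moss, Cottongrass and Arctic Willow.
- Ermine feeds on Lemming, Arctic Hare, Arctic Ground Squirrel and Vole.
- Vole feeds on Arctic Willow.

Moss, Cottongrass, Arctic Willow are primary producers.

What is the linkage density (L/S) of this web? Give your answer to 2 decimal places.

There are L = 11 links among S = 9 species.
L/S = 11/9 = 1.2222 ≈ 1.22.

L/S = 1.22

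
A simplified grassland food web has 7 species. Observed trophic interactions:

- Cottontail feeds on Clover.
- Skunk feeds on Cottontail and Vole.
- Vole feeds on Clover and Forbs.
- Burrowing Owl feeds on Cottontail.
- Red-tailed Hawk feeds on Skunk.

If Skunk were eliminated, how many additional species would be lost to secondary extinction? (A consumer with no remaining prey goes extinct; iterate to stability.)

Remove Skunk.
Round 1: Red-tailed Hawk (all prey gone) → extinct.
No further losses. Total secondary extinctions: 1.

1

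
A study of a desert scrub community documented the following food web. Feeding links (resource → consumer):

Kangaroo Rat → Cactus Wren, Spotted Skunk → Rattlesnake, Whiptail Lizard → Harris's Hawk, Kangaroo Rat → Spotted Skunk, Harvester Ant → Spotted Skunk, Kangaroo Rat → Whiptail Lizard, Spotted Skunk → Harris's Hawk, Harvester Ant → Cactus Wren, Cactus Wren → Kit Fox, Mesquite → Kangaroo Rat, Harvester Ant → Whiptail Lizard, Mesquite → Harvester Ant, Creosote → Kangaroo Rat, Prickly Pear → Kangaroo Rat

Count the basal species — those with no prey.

3

Basal species (no prey listed): Creosote, Mesquite, Prickly Pear.
Count: 3.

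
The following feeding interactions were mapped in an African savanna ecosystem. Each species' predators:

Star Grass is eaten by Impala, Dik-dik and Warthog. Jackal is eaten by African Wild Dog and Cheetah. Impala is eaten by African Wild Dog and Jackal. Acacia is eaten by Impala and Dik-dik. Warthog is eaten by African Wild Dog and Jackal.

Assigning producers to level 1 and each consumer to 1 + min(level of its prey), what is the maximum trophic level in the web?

4

Producers (level 1): Acacia, Star Grass.
Following each consumer down to its lowest-level prey: Acacia → Impala → Jackal → Cheetah (levels 1 through 4).
All prey of Cheetah (Jackal 3) are at level 3 or above, so Cheetah is at level 1 + 3 = 4.
Every consumer has at least one prey at level 3 or below, so none exceeds level 4.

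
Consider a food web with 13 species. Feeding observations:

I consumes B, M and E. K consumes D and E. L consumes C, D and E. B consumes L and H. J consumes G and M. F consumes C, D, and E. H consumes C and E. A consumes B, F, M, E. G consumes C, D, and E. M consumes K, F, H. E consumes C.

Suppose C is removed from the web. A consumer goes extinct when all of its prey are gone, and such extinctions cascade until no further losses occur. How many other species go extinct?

Remove C.
Round 1: E (all prey gone) → extinct.
Round 2: H (all prey gone) → extinct.
No further losses. Total secondary extinctions: 2.

2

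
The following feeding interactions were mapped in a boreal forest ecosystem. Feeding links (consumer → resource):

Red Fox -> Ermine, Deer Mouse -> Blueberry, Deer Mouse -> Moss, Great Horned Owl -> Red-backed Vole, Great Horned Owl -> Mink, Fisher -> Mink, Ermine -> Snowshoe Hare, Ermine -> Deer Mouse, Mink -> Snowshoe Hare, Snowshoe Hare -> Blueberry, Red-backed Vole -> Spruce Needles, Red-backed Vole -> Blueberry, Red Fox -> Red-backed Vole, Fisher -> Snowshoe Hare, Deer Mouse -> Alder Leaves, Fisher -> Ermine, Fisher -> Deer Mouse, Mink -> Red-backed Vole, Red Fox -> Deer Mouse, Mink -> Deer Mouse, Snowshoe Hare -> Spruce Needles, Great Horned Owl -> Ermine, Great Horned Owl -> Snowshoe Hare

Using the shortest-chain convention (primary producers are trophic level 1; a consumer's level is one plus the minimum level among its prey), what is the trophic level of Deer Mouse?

Alder Leaves is a producer → level 1.
Deer Mouse eats Alder Leaves → level 2.

Trophic level 2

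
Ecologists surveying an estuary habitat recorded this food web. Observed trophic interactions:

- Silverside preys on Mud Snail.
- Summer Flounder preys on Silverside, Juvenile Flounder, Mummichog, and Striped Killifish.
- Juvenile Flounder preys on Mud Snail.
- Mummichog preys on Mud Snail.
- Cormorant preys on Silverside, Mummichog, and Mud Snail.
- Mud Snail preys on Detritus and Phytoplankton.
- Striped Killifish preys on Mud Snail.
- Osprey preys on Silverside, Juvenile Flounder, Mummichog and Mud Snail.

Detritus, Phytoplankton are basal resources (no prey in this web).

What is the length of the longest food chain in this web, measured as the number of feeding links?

One longest chain: Detritus → Mud Snail → Striped Killifish → Summer Flounder.
It has 4 species and 3 links.

3 links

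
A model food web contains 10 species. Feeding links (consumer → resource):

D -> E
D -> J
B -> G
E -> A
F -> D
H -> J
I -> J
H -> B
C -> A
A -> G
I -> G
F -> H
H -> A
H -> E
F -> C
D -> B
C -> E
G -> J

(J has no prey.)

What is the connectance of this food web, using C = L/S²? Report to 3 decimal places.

C = 0.180

The web has S = 10 species and L = 18 feeding links.
C = L / S² = 18 / 100 = 0.1800 ≈ 0.180.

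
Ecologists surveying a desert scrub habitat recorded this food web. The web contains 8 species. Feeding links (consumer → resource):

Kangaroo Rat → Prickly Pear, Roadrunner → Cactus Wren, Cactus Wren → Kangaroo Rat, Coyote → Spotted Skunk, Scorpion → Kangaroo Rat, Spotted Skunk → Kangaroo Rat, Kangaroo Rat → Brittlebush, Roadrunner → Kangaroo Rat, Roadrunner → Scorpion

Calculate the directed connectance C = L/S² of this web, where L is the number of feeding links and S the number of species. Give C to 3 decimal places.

The web has S = 8 species and L = 9 feeding links.
C = L / S² = 9 / 64 = 0.1406 ≈ 0.141.

C = 0.141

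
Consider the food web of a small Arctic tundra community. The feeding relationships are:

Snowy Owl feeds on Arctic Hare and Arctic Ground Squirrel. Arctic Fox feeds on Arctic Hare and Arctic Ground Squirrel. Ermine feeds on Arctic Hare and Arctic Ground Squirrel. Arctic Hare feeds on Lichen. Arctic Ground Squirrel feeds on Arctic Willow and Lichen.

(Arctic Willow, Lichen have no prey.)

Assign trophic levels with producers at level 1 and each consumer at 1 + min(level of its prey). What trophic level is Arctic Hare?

Trophic level 2

Lichen is a producer → level 1.
Arctic Hare eats Lichen → level 2.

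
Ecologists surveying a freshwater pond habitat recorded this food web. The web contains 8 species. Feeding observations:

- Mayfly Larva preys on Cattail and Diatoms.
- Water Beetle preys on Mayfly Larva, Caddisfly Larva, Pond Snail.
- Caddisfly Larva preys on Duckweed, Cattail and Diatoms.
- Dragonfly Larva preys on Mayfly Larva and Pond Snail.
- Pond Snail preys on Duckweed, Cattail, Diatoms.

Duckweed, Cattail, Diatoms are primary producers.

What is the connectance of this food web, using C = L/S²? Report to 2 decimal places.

The web has S = 8 species and L = 13 feeding links.
C = L / S² = 13 / 64 = 0.2031 ≈ 0.20.

C = 0.20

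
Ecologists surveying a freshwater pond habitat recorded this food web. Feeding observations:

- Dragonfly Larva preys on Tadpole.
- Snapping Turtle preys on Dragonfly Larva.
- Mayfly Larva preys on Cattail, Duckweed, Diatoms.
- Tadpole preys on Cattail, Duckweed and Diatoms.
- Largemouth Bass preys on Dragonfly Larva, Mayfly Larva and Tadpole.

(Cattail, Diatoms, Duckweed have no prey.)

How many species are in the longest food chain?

4 species

One longest chain: Cattail → Tadpole → Dragonfly Larva → Snapping Turtle.
It has 4 species and 3 links.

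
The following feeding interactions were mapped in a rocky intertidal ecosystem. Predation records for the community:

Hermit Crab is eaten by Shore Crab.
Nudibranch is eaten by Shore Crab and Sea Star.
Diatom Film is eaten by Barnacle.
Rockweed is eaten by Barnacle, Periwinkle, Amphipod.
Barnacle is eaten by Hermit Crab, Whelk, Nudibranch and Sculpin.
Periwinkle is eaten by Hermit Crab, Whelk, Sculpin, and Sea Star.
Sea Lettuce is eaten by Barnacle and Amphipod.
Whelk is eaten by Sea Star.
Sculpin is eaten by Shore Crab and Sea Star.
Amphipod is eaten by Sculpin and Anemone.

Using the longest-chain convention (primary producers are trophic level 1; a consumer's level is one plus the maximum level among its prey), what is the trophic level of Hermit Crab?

Trophic level 3

Rockweed is a producer → level 1.
Periwinkle eats Rockweed → level 2.
Hermit Crab eats Periwinkle (level 2); other prey at levels: Barnacle 2 → level 3.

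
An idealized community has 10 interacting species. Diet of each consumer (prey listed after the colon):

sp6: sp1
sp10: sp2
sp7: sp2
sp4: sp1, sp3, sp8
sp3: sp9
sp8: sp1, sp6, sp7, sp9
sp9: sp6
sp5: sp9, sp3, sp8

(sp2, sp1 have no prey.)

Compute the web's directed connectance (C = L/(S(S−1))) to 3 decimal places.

The web has S = 10 species and L = 15 feeding links.
C = L / (S(S−1)) = 15 / 90 = 0.1667 ≈ 0.167.

C = 0.167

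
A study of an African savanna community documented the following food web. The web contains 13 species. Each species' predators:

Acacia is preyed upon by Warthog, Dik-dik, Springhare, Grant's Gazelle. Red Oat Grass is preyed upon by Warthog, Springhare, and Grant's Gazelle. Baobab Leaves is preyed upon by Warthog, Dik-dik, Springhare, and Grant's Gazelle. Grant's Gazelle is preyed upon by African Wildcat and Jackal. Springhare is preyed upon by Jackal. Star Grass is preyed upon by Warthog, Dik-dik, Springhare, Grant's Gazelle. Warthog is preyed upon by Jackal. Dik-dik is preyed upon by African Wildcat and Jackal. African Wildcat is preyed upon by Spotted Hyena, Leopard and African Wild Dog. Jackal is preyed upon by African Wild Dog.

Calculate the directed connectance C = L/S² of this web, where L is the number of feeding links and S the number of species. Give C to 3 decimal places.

C = 0.148

The web has S = 13 species and L = 25 feeding links.
C = L / S² = 25 / 169 = 0.1479 ≈ 0.148.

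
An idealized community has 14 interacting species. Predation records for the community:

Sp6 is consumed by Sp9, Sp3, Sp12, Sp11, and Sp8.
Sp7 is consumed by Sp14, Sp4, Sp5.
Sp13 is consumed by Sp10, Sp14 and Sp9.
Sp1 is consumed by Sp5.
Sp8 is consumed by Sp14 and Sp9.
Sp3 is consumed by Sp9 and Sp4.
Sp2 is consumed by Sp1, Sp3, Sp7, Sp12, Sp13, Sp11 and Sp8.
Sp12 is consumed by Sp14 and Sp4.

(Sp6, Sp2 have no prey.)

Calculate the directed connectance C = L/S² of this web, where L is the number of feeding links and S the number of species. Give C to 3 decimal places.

C = 0.128

The web has S = 14 species and L = 25 feeding links.
C = L / S² = 25 / 196 = 0.1276 ≈ 0.128.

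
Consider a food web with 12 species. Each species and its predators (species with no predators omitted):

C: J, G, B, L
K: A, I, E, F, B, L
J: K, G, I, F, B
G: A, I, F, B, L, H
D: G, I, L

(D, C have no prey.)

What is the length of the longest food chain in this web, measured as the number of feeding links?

3 links

One longest chain: C → J → K → A.
It has 4 species and 3 links.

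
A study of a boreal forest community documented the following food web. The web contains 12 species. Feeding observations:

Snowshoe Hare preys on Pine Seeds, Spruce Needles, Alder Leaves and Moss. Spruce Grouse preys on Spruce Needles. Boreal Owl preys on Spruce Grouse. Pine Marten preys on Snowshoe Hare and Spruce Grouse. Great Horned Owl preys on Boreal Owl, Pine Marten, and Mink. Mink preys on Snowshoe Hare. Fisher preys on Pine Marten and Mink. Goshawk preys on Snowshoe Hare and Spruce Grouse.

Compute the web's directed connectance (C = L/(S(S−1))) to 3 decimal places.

The web has S = 12 species and L = 16 feeding links.
C = L / (S(S−1)) = 16 / 132 = 0.1212 ≈ 0.121.

C = 0.121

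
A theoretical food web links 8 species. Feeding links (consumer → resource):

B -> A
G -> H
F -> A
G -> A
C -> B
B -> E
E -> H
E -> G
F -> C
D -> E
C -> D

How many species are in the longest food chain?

6 species

One longest chain: H → G → E → B → C → F.
It has 6 species and 5 links.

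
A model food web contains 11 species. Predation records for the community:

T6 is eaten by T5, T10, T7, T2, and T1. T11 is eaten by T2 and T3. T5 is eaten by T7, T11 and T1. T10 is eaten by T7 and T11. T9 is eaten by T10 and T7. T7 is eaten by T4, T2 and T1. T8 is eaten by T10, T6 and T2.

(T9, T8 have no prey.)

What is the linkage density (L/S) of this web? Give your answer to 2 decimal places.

L/S = 1.82

There are L = 20 links among S = 11 species.
L/S = 20/11 = 1.8182 ≈ 1.82.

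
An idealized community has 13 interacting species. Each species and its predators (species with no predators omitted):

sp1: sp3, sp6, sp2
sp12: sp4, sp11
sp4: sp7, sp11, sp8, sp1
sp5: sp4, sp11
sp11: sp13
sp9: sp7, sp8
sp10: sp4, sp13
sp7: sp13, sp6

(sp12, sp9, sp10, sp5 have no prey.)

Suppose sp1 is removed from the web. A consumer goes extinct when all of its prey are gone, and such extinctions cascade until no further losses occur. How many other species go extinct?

2

Remove sp1.
Round 1: sp3 (all prey gone), sp2 (all prey gone) → extinct.
No further losses. Total secondary extinctions: 2.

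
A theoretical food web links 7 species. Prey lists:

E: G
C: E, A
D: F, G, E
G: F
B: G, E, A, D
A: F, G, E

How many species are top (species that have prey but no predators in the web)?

Top species (has prey, but nothing eats it): B, C.
Count: 2.

2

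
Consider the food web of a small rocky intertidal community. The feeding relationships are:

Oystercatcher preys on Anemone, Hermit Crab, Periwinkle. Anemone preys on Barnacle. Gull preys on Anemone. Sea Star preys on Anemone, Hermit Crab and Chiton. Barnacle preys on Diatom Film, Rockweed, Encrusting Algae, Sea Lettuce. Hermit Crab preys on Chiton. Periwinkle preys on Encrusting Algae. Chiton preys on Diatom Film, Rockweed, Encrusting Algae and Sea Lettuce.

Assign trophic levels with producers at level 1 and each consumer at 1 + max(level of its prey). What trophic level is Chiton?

Trophic level 2

Diatom Film is a producer → level 1.
Chiton eats Diatom Film (level 1); other prey at levels: Sea Lettuce 1, Rockweed 1, Encrusting Algae 1 → level 2.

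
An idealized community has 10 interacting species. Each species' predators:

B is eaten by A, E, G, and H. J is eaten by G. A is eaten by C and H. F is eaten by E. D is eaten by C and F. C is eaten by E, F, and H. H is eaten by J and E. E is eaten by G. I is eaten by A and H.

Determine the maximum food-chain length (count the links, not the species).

5 links

One longest chain: B → A → C → H → J → G.
It has 6 species and 5 links.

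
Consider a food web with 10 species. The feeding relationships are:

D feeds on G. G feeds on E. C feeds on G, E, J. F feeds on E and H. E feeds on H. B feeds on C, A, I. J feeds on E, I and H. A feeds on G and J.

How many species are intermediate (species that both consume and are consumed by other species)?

Intermediate species (has both prey and predators): E, G, J, A, C.
Count: 5.

5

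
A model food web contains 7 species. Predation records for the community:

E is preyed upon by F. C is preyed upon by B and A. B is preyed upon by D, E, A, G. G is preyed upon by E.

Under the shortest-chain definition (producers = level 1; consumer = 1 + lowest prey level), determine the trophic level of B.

Trophic level 2

C is a producer → level 1.
B eats C → level 2.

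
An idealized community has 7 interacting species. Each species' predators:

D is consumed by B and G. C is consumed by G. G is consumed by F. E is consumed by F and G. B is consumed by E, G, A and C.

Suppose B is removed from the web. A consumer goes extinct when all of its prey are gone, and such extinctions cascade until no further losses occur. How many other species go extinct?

3

Remove B.
Round 1: E (all prey gone), C (all prey gone), A (all prey gone) → extinct.
No further losses. Total secondary extinctions: 3.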